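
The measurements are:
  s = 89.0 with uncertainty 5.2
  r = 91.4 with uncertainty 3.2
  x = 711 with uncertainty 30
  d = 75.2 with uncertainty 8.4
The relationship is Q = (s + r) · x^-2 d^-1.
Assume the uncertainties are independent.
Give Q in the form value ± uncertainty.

Let u = s + r = 180. δu = √(δs² + δr²) = √(27.0 + 10.2) = 6.11, so δu/u = 0.0338.
Q is then a monomial in u, x, d:
δQ/Q = √((δu/u)² + (-2·δx/x)² + (-1·δd/d)²) = √(0.00115 + 0.00712 + 0.0125) = 0.144
Q = 4.75e-06, so δQ = 0.144 × 4.75e-06 = 6.83e-07.

(4.75 ± 0.683) × 10^-6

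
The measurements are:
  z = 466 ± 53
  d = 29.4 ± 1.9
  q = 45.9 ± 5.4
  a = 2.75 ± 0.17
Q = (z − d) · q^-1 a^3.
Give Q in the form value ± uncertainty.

198 ± 49.6

Let u = z − d = 437. δu = √(δz² + δd²) = √(2810 + 3.61) = 53.0, so δu/u = 0.121.
Q is then a monomial in u, q, a:
δQ/Q = √((δu/u)² + (-1·δq/q)² + (3·δa/a)²) = √(0.0148 + 0.0138 + 0.0344) = 0.251
Q = 198, so δQ = 0.251 × 198 = 49.6.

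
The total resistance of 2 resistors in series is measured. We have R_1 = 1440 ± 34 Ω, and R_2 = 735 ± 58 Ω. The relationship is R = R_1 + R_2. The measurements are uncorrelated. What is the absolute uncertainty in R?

67.2 Ω

For a sum/difference, combine absolute errors in quadrature:
  (δR_1)² = 1160;  (δR_2)² = 3360
δR = √(4520) = 67.2 Ω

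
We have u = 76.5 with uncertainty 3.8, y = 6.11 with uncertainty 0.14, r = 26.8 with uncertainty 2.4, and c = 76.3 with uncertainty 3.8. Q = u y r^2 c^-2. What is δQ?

12.2

Since Q is a product/quotient, work with relative uncertainties:
  (1·δu/u)² = (1×0.0497)² = 0.00247;  (1·δy/y)² = (1×0.0229)² = 0.000525;  (2·δr/r)² = (2×0.0896)² = 0.0321;  (-2·δc/c)² = (-2×0.0498)² = 0.00992
δQ/Q = √(0.0450) = 0.212
Q = 57.7, so δQ = 0.212 × 57.7 = 12.2.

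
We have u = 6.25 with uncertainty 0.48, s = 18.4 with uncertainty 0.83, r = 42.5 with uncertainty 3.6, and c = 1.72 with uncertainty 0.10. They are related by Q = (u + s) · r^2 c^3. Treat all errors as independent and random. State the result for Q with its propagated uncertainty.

(2.27 ± 0.558) × 10^5

Let w = u + s = 24.6. δw = √(δu² + δs²) = √(0.230 + 0.689) = 0.959, so δw/w = 0.0389.
Q is then a monomial in w, r, c:
δQ/Q = √((δw/w)² + (2·δr/r)² + (3·δc/c)²) = √(0.00151 + 0.0287 + 0.0304) = 0.246
Q = 2.27e+05, so δQ = 0.246 × 2.27e+05 = 55800.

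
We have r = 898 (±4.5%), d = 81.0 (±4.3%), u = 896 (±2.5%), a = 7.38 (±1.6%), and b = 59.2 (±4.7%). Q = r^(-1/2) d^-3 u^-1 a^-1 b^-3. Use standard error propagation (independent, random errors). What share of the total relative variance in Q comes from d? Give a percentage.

(δQ/Q)² = (−½·δr/r)² + (-3·δd/d)² + (-1·δu/u)² + (-1·δa/a)² + (-3·δb/b)²
  r term: (-0.5×0.0450)² = 0.000506
  d term: (-3×0.0430)² = 0.0166
  u term: (-1×0.0250)² = 0.000625
  a term: (-1×0.0160)² = 0.000256
  b term: (-3×0.0470)² = 0.0199
Total = 0.0379. Share from d = 0.0166/0.0379 = 0.439.

43.9%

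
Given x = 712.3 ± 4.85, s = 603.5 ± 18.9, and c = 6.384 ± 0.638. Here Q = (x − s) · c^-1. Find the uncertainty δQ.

Let u = x − s = 108.8. δu = √(δx² + δs²) = √(23.5 + 357) = 19.5, so δu/u = 0.179.
Q is then a monomial in u, c:
δQ/Q = √((δu/u)² + (-1·δc/c)²) = √(0.0322 + 0.00999) = 0.205
Q = 17.04, so δQ = 0.205 × 17.04 = 3.50.

3.50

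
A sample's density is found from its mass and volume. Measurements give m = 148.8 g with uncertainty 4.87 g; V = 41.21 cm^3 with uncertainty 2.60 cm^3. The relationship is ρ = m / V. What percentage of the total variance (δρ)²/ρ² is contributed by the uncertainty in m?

(δρ/ρ)² = (1·δm/m)² + (-1·δV/V)²
  m term: (1×0.0327)² = 0.00107
  V term: (-1×0.0631)² = 0.00398
Total = 0.00505. Share from m = 0.00107/0.00505 = 0.212.

21.2%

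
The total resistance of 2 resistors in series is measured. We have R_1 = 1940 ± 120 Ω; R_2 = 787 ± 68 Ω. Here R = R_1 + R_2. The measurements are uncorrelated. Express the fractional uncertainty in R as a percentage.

For a sum/difference, combine absolute errors in quadrature:
  (δR_1)² = 14400;  (δR_2)² = 4620
δR = √(19000) = 138 Ω
R = 2730 Ω, so δR/R = 138/2730 = 0.0506.

5.06%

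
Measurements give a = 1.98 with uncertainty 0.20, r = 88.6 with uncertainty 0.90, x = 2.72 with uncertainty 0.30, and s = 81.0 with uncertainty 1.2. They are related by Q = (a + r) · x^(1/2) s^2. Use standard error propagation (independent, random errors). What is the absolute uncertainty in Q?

Let u = a + r = 90.6. δu = √(δa² + δr²) = √(0.0400 + 0.810) = 0.922, so δu/u = 0.0102.
Q is then a monomial in u, x, s:
δQ/Q = √((δu/u)² + (½·δx/x)² + (2·δs/s)²) = √(0.000104 + 0.00304 + 0.000878) = 0.0634
Q = 9.8e+05, so δQ = 0.0634 × 9.8e+05 = 62200.

62200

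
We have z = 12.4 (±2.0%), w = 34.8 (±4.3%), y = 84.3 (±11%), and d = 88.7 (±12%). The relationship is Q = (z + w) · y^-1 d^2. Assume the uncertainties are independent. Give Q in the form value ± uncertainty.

Let u = z + w = 47.2. δu = √(δz² + δw²) = √(0.0615 + 2.24) = 1.52, so δu/u = 0.0321.
Q is then a monomial in u, y, d:
δQ/Q = √((δu/u)² + (-1·δy/y)² + (2·δd/d)²) = √(0.00103 + 0.0121 + 0.0576) = 0.266
Q = 4410, so δQ = 0.266 × 4410 = 1170.

4410 ± 1170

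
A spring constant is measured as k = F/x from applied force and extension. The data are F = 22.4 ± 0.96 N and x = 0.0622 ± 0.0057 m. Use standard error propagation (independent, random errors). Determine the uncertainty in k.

36.4 N/m

For a monomial k ∝ F, x^-1, fractional errors add in quadrature:
  (1·δF/F)² = (1×0.0429)² = 0.00184;  (-1·δx/x)² = (-1×0.0916)² = 0.00840
δk/k = √(0.0102) = 0.101
k = 360 N/m, so δk = 0.101 × 360 = 36.4 N/m.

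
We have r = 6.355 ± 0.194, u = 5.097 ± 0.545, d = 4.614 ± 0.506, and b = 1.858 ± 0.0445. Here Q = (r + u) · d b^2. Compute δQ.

Let w = r + u = 11.45. δw = √(δr² + δu²) = √(0.0376 + 0.297) = 0.578, so δw/w = 0.0505.
Q is then a monomial in w, d, b:
δQ/Q = √((δw/w)² + (1·δd/d)² + (2·δb/b)²) = √(0.00255 + 0.0120 + 0.00229) = 0.130
Q = 182.4, so δQ = 0.130 × 182.4 = 23.7.

23.7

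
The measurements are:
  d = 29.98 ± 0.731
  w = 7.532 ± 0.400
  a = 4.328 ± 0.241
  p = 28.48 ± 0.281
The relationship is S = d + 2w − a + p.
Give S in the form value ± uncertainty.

Each term contributes (cᵢ δxᵢ)² to (δS)²:
  (δd)² = 0.534;  (2·δw)² = 0.640;  (δa)² = 0.0581;  (δp)² = 0.0790
δS = √(1.31) = 1.15
S = 69.20.

69.20 ± 1.15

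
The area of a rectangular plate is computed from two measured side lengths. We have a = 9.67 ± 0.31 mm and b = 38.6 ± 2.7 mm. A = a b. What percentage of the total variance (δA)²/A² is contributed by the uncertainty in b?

82.6%

(δA/A)² = (1·δa/a)² + (1·δb/b)²
  a term: (1×0.0321)² = 0.00103
  b term: (1×0.0699)² = 0.00489
Total = 0.00592. Share from b = 0.00489/0.00592 = 0.826.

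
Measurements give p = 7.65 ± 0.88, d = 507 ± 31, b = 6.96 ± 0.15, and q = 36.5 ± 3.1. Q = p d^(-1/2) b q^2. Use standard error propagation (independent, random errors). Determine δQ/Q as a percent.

Relative error in a monomial: (δQ/Q)² = Σ (nᵢ · δxᵢ/xᵢ)².
  (1·δp/p)² = (1×0.115)² = 0.0132;  (−½·δd/d)² = (-0.5×0.0611)² = 0.000935;  (1·δb/b)² = (1×0.0216)² = 0.000464;  (2·δq/q)² = (2×0.0849)² = 0.0289
δQ/Q = √(0.0435) = 0.209

20.9%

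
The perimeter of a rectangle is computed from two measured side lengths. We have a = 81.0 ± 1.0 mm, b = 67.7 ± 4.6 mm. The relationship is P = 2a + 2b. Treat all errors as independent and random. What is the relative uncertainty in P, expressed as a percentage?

3.17%

P is a linear combination, so absolute uncertainties add in quadrature:
  (2·δa)² = 4.00;  (2·δb)² = 84.6
δP = √(88.6) = 9.41 mm
P = 297 mm, so δP/P = 9.41/297 = 0.0317.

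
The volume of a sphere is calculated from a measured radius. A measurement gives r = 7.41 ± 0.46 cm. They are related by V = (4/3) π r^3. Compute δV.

317 cm^3

V ∝ r^3, so δV/V = |3| · δr/r = 3 × 0.0621 = 0.186.
V = 1700 cm^3, so δV = 0.186 × 1700 = 317 cm^3.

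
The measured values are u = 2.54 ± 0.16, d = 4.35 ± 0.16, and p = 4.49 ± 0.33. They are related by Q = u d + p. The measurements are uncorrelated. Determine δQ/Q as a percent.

Let w = u·d = 11.0. δw/w = √((1·δu/u)² + (1·δd/d)²) = √(0.00397 + 0.00135) = 0.0729, so δw = 0.806.
Q = w + p: δQ = √(δw² + δp²) = √(0.650 + 0.109) = 0.871
Q = 15.5, so δQ/Q = 0.871/15.5 = 0.0560.

5.60%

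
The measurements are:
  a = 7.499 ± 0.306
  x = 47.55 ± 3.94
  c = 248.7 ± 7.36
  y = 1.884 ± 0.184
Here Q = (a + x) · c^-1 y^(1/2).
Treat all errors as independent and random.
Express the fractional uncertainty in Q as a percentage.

9.17%

Let u = a + x = 55.05. δu = √(δa² + δx²) = √(0.0936 + 15.5) = 3.95, so δu/u = 0.0718.
Q is then a monomial in u, c, y:
δQ/Q = √((δu/u)² + (-1·δc/c)² + (½·δy/y)²) = √(0.00515 + 0.000876 + 0.00238) = 0.0917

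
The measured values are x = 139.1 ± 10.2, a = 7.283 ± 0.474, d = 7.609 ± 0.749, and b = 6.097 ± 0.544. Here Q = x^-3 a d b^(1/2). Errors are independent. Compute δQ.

1.29e-05

Since Q is a product/quotient, work with relative uncertainties:
  (-3·δx/x)² = (-3×0.0733)² = 0.0484;  (1·δa/a)² = (1×0.0651)² = 0.00424;  (1·δd/d)² = (1×0.0984)² = 0.00969;  (½·δb/b)² = (0.5×0.0892)² = 0.00199
δQ/Q = √(0.0643) = 0.254
Q = 5.084e-05, so δQ = 0.254 × 5.084e-05 = 1.29e-05.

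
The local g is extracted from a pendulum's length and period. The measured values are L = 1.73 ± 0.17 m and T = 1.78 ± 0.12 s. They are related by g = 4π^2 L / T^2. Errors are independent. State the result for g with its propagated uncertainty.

For a monomial g ∝ L, T^-2, fractional errors add in quadrature:
  (1·δL/L)² = (1×0.0983)² = 0.00966;  (-2·δT/T)² = (-2×0.0674)² = 0.0182
δg/g = √(0.0278) = 0.167
g = 21.6 m/s^2, so δg = 0.167 × 21.6 = 3.60 m/s^2.

21.6 ± 3.60 m/s^2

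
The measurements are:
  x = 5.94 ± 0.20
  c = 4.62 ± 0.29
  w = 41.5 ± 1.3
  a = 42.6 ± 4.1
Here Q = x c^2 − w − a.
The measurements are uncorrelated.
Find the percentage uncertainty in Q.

39.9%

Let p = x·c^2 = 127. δp/p = √((1·δx/x)² + (2·δc/c)²) = √(0.00113 + 0.0158) = 0.130, so δp = 16.5.
Q = p − w − a: δQ = √(δp² + δw² + δa²) = √(272 + 1.69 + 16.8) = 17.0
Q = 42.7, so δQ/Q = 17.0/42.7 = 0.399.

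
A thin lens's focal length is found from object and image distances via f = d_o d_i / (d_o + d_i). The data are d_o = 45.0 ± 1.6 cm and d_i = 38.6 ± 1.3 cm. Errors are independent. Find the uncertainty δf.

∂f/∂d_o = (d_i/(d_o+d_i))² = 0.213;  ∂f/∂d_i = (d_o/(d_o+d_i))² = 0.290
δf = √((∂f/∂d_o · δd_o)² + (∂f/∂d_i · δd_i)²) = √(0.116 + 0.142) = 0.508 cm

0.508 cm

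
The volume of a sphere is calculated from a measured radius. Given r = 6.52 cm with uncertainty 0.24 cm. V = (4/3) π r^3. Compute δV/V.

0.110

V ∝ r^3, so δV/V = |3| · δr/r = 3 × 0.0368 = 0.110.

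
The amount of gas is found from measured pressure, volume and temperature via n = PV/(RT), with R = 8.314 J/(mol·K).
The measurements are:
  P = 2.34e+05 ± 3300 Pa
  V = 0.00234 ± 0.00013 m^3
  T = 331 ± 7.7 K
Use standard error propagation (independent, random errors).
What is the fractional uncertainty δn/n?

Products/powers → add relative errors in quadrature, weighted by exponent:
  (1·δP/P)² = (1×0.0141)² = 0.000199;  (1·δV/V)² = (1×0.0556)² = 0.00309;  (-1·δT/T)² = (-1×0.0233)² = 0.000541
δn/n = √(0.00383) = 0.0619

0.0619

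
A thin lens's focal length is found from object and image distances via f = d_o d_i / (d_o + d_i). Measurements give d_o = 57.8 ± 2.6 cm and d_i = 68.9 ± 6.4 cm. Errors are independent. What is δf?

1.54 cm

∂f/∂d_o = (d_i/(d_o+d_i))² = 0.296;  ∂f/∂d_i = (d_o/(d_o+d_i))² = 0.208
δf = √((∂f/∂d_o · δd_o)² + (∂f/∂d_i · δd_i)²) = √(0.591 + 1.77) = 1.54 cm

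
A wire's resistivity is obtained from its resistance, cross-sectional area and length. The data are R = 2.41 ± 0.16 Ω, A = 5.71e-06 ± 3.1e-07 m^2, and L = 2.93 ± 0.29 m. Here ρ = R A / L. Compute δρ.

6.15e-07 Ω·m

Products/powers → add relative errors in quadrature, weighted by exponent:
  (1·δR/R)² = (1×0.0664)² = 0.00441;  (1·δA/A)² = (1×0.0543)² = 0.00295;  (-1·δL/L)² = (-1×0.0990)² = 0.00980
δρ/ρ = √(0.0172) = 0.131
ρ = 4.7e-06 Ω·m, so δρ = 0.131 × 4.7e-06 = 6.15e-07 Ω·m.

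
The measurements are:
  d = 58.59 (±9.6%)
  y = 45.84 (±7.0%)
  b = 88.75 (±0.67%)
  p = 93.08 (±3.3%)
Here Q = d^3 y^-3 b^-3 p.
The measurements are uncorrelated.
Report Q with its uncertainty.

Q is a product of powers, so relative uncertainties combine in quadrature:
  (3·δd/d)² = (3×0.0960)² = 0.0829;  (-3·δy/y)² = (-3×0.0700)² = 0.0441;  (-3·δb/b)² = (-3×0.00670)² = 0.000404;  (1·δp/p)² = (1×0.0330)² = 0.00109
δQ/Q = √(0.129) = 0.359
Q = 0.0002780, so δQ = 0.359 × 0.0002780 = 9.97e-05.

(2.780 ± 0.997) × 10^-4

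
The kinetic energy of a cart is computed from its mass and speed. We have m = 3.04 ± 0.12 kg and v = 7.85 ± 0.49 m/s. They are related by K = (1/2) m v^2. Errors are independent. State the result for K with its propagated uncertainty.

Relative error in a monomial: (δK/K)² = Σ (nᵢ · δxᵢ/xᵢ)².
  (1·δm/m)² = (1×0.0395)² = 0.00156;  (2·δv/v)² = (2×0.0624)² = 0.0156
δK/K = √(0.0171) = 0.131
K = 93.7 J, so δK = 0.131 × 93.7 = 12.3 J.

93.7 ± 12.3 J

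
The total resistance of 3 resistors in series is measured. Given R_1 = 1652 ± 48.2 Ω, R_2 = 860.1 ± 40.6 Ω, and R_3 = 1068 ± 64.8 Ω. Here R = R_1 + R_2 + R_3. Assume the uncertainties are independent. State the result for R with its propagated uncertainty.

Sums and differences: (δR)² = Σ (cᵢ δxᵢ)².
  (δR_1)² = 2320;  (δR_2)² = 1650;  (δR_3)² = 4200
δR = √(8170) = 90.4 Ω
R = 3580 Ω.

3580 ± 90.4 Ω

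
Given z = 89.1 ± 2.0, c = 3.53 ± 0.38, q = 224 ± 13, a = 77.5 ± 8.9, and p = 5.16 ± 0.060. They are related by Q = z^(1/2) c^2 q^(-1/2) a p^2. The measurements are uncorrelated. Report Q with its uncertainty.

16200 ± 4010

Products/powers → add relative errors in quadrature, weighted by exponent:
  (½·δz/z)² = (0.5×0.0224)² = 0.000126;  (2·δc/c)² = (2×0.108)² = 0.0464;  (−½·δq/q)² = (-0.5×0.0580)² = 0.000842;  (1·δa/a)² = (1×0.115)² = 0.0132;  (2·δp/p)² = (2×0.0116)² = 0.000541
δQ/Q = √(0.0610) = 0.247
Q = 16200, so δQ = 0.247 × 16200 = 4010.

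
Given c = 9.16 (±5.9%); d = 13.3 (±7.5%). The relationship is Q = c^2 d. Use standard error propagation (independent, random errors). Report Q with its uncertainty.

Since Q is a product/quotient, work with relative uncertainties:
  (2·δc/c)² = (2×0.0590)² = 0.0139;  (1·δd/d)² = (1×0.0750)² = 0.00562
δQ/Q = √(0.0195) = 0.140
Q = 1120, so δQ = 0.140 × 1120 = 156.

1120 ± 156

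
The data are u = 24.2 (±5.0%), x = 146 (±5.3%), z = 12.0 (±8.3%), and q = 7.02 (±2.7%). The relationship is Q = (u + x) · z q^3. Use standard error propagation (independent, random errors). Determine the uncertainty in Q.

88200

Let w = u + x = 170. δw = √(δu² + δx²) = √(1.46 + 59.9) = 7.83, so δw/w = 0.0460.
Q is then a monomial in w, z, q:
δQ/Q = √((δw/w)² + (1·δz/z)² + (3·δq/q)²) = √(0.00212 + 0.00689 + 0.00656) = 0.125
Q = 7.07e+05, so δQ = 0.125 × 7.07e+05 = 88200.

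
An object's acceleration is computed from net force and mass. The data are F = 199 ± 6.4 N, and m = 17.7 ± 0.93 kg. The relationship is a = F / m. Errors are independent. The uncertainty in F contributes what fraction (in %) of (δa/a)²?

(δa/a)² = (1·δF/F)² + (-1·δm/m)²
  F term: (1×0.0322)² = 0.00103
  m term: (-1×0.0525)² = 0.00276
Total = 0.00380. Share from F = 0.00103/0.00380 = 0.273.

27.3%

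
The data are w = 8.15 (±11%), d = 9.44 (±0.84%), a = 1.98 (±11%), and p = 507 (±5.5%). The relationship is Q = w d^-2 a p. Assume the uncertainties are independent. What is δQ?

15.2

Relative error in a monomial: (δQ/Q)² = Σ (nᵢ · δxᵢ/xᵢ)².
  (1·δw/w)² = (1×0.110)² = 0.0121;  (-2·δd/d)² = (-2×0.00840)² = 0.000282;  (1·δa/a)² = (1×0.110)² = 0.0121;  (1·δp/p)² = (1×0.0550)² = 0.00302
δQ/Q = √(0.0275) = 0.166
Q = 91.8, so δQ = 0.166 × 91.8 = 15.2.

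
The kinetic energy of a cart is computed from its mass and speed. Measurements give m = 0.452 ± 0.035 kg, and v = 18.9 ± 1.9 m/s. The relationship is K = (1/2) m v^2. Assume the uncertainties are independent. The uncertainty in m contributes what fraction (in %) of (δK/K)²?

(δK/K)² = (1·δm/m)² + (2·δv/v)²
  m term: (1×0.0774)² = 0.00600
  v term: (2×0.101)² = 0.0404
Total = 0.0464. Share from m = 0.00600/0.0464 = 0.129.

12.9%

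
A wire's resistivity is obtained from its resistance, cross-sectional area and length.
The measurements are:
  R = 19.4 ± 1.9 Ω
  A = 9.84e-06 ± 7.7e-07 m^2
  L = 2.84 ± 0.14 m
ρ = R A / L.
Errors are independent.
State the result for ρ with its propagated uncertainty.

Each factor contributes (exponent × relative error)² to (δρ/ρ)²:
  (1·δR/R)² = (1×0.0979)² = 0.00959;  (1·δA/A)² = (1×0.0783)² = 0.00612;  (-1·δL/L)² = (-1×0.0493)² = 0.00243
δρ/ρ = √(0.0181) = 0.135
ρ = 6.72e-05 Ω·m, so δρ = 0.135 × 6.72e-05 = 9.05e-06 Ω·m.

(6.72 ± 0.905) × 10^-5 Ω·m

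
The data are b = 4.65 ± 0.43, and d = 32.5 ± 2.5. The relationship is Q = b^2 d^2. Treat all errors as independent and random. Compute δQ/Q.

0.241

Products/powers → add relative errors in quadrature, weighted by exponent:
  (2·δb/b)² = (2×0.0925)² = 0.0342;  (2·δd/d)² = (2×0.0769)² = 0.0237
δQ/Q = √(0.0579) = 0.241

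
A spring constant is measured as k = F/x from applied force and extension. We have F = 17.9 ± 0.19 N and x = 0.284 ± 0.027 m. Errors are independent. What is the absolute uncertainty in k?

Since k is a product/quotient, work with relative uncertainties:
  (1·δF/F)² = (1×0.0106)² = 0.000113;  (-1·δx/x)² = (-1×0.0951)² = 0.00904
δk/k = √(0.00915) = 0.0957
k = 63.0 N/m, so δk = 0.0957 × 63.0 = 6.03 N/m.

6.03 N/m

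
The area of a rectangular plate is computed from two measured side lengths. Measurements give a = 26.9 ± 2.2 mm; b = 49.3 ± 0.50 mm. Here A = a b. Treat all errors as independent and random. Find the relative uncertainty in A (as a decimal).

0.0824

A is a product of powers, so relative uncertainties combine in quadrature:
  (1·δa/a)² = (1×0.0818)² = 0.00669;  (1·δb/b)² = (1×0.0101)² = 0.000103
δA/A = √(0.00679) = 0.0824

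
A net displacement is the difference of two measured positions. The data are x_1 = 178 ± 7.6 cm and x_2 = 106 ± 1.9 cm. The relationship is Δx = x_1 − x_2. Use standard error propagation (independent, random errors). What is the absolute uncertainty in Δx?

7.83 cm

Each term contributes (cᵢ δxᵢ)² to (δΔx)²:
  (δx_1)² = 57.8;  (δx_2)² = 3.61
δΔx = √(61.4) = 7.83 cm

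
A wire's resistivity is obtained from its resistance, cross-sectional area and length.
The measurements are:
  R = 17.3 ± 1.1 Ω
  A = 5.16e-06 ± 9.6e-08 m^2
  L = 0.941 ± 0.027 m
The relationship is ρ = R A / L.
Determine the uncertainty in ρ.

6.85e-06 Ω·m

Since ρ is a product/quotient, work with relative uncertainties:
  (1·δR/R)² = (1×0.0636)² = 0.00404;  (1·δA/A)² = (1×0.0186)² = 0.000346;  (-1·δL/L)² = (-1×0.0287)² = 0.000823
δρ/ρ = √(0.00521) = 0.0722
ρ = 9.49e-05 Ω·m, so δρ = 0.0722 × 9.49e-05 = 6.85e-06 Ω·m.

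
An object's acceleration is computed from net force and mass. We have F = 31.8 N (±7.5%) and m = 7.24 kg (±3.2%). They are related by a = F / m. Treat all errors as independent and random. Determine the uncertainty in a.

Relative error in a monomial: (δa/a)² = Σ (nᵢ · δxᵢ/xᵢ)².
  (1·δF/F)² = (1×0.0750)² = 0.00562;  (-1·δm/m)² = (-1×0.0320)² = 0.00102
δa/a = √(0.00665) = 0.0815
a = 4.39 m/s^2, so δa = 0.0815 × 4.39 = 0.358 m/s^2.

0.358 m/s^2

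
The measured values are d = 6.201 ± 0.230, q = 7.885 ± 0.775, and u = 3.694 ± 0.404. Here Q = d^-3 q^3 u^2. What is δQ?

For a monomial Q ∝ d^-3, q^3, u^2, fractional errors add in quadrature:
  (-3·δd/d)² = (-3×0.0371)² = 0.0124;  (3·δq/q)² = (3×0.0983)² = 0.0869;  (2·δu/u)² = (2×0.109)² = 0.0478
δQ/Q = √(0.147) = 0.384
Q = 28.06, so δQ = 0.384 × 28.06 = 10.8.

10.8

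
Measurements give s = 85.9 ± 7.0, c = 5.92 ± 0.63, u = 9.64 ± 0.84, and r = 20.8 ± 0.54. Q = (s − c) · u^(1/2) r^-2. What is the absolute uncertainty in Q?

Let w = s − c = 80.0. δw = √(δs² + δc²) = √(49.0 + 0.397) = 7.03, so δw/w = 0.0879.
Q is then a monomial in w, u, r:
δQ/Q = √((δw/w)² + (½·δu/u)² + (-2·δr/r)²) = √(0.00772 + 0.00190 + 0.00270) = 0.111
Q = 0.574, so δQ = 0.111 × 0.574 = 0.0637.

0.0637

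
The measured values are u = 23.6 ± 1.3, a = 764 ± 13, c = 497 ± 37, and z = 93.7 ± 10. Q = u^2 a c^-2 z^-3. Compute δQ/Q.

0.370

Products/powers → add relative errors in quadrature, weighted by exponent:
  (2·δu/u)² = (2×0.0551)² = 0.0121;  (1·δa/a)² = (1×0.0170)² = 0.000290;  (-2·δc/c)² = (-2×0.0744)² = 0.0222;  (-3·δz/z)² = (-3×0.107)² = 0.103
δQ/Q = √(0.137) = 0.370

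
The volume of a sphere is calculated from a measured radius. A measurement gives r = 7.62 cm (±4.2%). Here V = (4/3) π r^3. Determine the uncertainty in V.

V ∝ r^3, so δV/V = |3| · δr/r = 3 × 0.0420 = 0.126.
V = 1850 cm^3, so δV = 0.126 × 1850 = 234 cm^3.

234 cm^3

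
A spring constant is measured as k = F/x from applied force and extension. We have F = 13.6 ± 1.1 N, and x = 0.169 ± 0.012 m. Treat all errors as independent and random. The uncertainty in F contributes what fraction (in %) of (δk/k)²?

(δk/k)² = (1·δF/F)² + (-1·δx/x)²
  F term: (1×0.0809)² = 0.00654
  x term: (-1×0.0710)² = 0.00504
Total = 0.0116. Share from F = 0.00654/0.0116 = 0.565.

56.5%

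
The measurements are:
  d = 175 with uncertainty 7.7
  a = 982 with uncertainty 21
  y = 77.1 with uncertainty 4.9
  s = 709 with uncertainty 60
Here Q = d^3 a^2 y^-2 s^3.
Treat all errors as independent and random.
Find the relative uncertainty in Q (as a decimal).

Products/powers → add relative errors in quadrature, weighted by exponent:
  (3·δd/d)² = (3×0.0440)² = 0.0174;  (2·δa/a)² = (2×0.0214)² = 0.00183;  (-2·δy/y)² = (-2×0.0636)² = 0.0162;  (3·δs/s)² = (3×0.0846)² = 0.0645
δQ/Q = √(0.0999) = 0.316

0.316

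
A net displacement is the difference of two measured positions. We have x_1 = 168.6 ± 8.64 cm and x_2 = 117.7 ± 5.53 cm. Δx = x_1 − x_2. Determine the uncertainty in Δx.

Sums and differences: (δΔx)² = Σ (cᵢ δxᵢ)².
  (δx_1)² = 74.6;  (δx_2)² = 30.6
δΔx = √(105) = 10.3 cm

10.3 cm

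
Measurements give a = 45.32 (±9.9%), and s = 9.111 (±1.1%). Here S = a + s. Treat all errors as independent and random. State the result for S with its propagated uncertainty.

Each term contributes (cᵢ δxᵢ)² to (δS)²:
  (δa)² = 20.1;  (δs)² = 0.0100
δS = √(20.1) = 4.49
S = 54.43.

54.43 ± 4.49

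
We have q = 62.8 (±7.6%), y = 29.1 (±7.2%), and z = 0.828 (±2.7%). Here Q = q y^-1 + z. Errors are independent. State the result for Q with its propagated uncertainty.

2.99 ± 0.227

Let p = q·y^-1 = 2.16. δp/p = √((1·δq/q)² + (-1·δy/y)²) = √(0.00578 + 0.00518) = 0.105, so δp = 0.226.
Q = p + z: δQ = √(δp² + δz²) = √(0.0510 + 0.000500) = 0.227
Q = 2.99.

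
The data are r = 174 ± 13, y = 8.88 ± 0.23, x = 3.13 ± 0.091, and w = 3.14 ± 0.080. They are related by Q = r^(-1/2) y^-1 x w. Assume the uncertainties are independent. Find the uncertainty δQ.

0.00501

Relative error in a monomial: (δQ/Q)² = Σ (nᵢ · δxᵢ/xᵢ)².
  (−½·δr/r)² = (-0.5×0.0747)² = 0.00140;  (-1·δy/y)² = (-1×0.0259)² = 0.000671;  (1·δx/x)² = (1×0.0291)² = 0.000845;  (1·δw/w)² = (1×0.0255)² = 0.000649
δQ/Q = √(0.00356) = 0.0597
Q = 0.0839, so δQ = 0.0597 × 0.0839 = 0.00501.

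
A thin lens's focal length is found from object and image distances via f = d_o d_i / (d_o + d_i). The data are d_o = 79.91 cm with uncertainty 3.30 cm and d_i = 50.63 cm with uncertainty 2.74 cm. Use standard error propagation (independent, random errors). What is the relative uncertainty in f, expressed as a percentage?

3.68%

∂f/∂d_o = (d_i/(d_o+d_i))² = 0.150;  ∂f/∂d_i = (d_o/(d_o+d_i))² = 0.375
δf = √((∂f/∂d_o · δd_o)² + (∂f/∂d_i · δd_i)²) = √(0.246 + 1.05) = 1.14 cm
f = 30.99 cm, so δf/f = 1.14/30.99 = 0.0368.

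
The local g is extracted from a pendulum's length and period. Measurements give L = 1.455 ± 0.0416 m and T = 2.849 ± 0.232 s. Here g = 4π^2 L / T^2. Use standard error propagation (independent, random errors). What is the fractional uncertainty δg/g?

0.165

Products/powers → add relative errors in quadrature, weighted by exponent:
  (1·δL/L)² = (1×0.0286)² = 0.000817;  (-2·δT/T)² = (-2×0.0814)² = 0.0265
δg/g = √(0.0273) = 0.165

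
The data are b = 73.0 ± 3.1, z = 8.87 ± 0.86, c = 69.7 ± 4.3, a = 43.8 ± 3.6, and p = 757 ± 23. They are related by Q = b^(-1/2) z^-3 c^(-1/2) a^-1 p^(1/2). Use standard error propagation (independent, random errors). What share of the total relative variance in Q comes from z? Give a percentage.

91.0%

(δQ/Q)² = (−½·δb/b)² + (-3·δz/z)² + (−½·δc/c)² + (-1·δa/a)² + (½·δp/p)²
  b term: (-0.5×0.0425)² = 0.000451
  z term: (-3×0.0970)² = 0.0846
  c term: (-0.5×0.0617)² = 0.000952
  a term: (-1×0.0822)² = 0.00676
  p term: (0.5×0.0304)² = 0.000231
Total = 0.0930. Share from z = 0.0846/0.0930 = 0.910.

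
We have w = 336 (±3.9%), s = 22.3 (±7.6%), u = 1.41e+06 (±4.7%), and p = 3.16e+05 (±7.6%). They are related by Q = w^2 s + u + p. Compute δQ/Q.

0.0667

Let h = w^2·s = 2.52e+06. δh/h = √((2·δw/w)² + (1·δs/s)²) = √(0.00608 + 0.00578) = 0.109, so δh = 2.74e+05.
Q = h + u + p: δQ = √(δh² + δu² + δp²) = √(7.52e+10 + 4.39e+09 + 5.77e+08) = 2.83e+05
Q = 4.24e+06, so δQ/Q = 2.83e+05/4.24e+06 = 0.0667.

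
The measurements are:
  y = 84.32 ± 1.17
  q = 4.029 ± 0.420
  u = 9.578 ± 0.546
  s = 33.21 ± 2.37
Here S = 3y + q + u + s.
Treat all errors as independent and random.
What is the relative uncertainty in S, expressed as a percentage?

1.43%

For a sum/difference, combine absolute errors in quadrature:
  (3·δy)² = 12.3;  (δq)² = 0.176;  (δu)² = 0.298;  (δs)² = 5.62
δS = √(18.4) = 4.29
S = 299.8, so δS/S = 4.29/299.8 = 0.0143.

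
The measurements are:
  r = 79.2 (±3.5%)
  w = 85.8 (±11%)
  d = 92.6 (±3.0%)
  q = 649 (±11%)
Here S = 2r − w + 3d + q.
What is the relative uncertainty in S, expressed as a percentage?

7.27%

Absolute uncertainties add in quadrature for a linear combination:
  (2·δr)² = 30.7;  (δw)² = 89.1;  (3·δd)² = 69.5;  (δq)² = 5100
δS = √(5290) = 72.7
S = 999, so δS/S = 72.7/999 = 0.0727.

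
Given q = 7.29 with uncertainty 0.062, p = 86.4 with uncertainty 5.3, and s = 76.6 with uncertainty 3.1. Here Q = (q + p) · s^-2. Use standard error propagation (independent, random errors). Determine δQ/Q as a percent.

Let u = q + p = 93.7. δu = √(δq² + δp²) = √(0.00384 + 28.1) = 5.30, so δu/u = 0.0566.
Q is then a monomial in u, s:
δQ/Q = √((δu/u)² + (-2·δs/s)²) = √(0.00320 + 0.00655) = 0.0988

9.88%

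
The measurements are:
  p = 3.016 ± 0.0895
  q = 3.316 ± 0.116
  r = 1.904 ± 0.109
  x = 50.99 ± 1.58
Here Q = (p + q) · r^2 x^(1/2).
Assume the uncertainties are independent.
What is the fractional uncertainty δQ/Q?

0.118

Let u = p + q = 6.332. δu = √(δp² + δq²) = √(0.00801 + 0.0135) = 0.147, so δu/u = 0.0231.
Q is then a monomial in u, r, x:
δQ/Q = √((δu/u)² + (2·δr/r)² + (½·δx/x)²) = √(0.000535 + 0.0131 + 0.000240) = 0.118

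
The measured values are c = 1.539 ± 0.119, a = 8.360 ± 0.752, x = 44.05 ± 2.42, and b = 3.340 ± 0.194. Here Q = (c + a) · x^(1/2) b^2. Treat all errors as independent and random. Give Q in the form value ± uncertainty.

732.9 ± 104

Let u = c + a = 9.899. δu = √(δc² + δa²) = √(0.0142 + 0.566) = 0.761, so δu/u = 0.0769.
Q is then a monomial in u, x, b:
δQ/Q = √((δu/u)² + (½·δx/x)² + (2·δb/b)²) = √(0.00592 + 0.000755 + 0.0135) = 0.142
Q = 732.9, so δQ = 0.142 × 732.9 = 104.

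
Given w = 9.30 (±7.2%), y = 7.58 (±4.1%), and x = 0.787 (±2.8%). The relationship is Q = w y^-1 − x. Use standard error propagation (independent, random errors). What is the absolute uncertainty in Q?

Let p = w·y^-1 = 1.23. δp/p = √((1·δw/w)² + (-1·δy/y)²) = √(0.00518 + 0.00168) = 0.0829, so δp = 0.102.
Q = p − x: δQ = √(δp² + δx²) = √(0.0103 + 0.000486) = 0.104

0.104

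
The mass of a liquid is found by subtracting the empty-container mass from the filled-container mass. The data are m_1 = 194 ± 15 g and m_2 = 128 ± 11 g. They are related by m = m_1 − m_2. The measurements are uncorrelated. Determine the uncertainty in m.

18.6 g

Sums and differences: (δm)² = Σ (cᵢ δxᵢ)².
  (δm_1)² = 225;  (δm_2)² = 121
δm = √(346) = 18.6 g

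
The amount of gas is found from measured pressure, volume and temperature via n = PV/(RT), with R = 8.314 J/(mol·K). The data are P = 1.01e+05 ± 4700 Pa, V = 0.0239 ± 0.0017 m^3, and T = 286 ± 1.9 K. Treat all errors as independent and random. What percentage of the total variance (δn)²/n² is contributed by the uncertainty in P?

29.8%

(δn/n)² = (1·δP/P)² + (1·δV/V)² + (-1·δT/T)²
  P term: (1×0.0465)² = 0.00217
  V term: (1×0.0711)² = 0.00506
  T term: (-1×0.00664)² = 4.41e-05
Total = 0.00727. Share from P = 0.00217/0.00727 = 0.298.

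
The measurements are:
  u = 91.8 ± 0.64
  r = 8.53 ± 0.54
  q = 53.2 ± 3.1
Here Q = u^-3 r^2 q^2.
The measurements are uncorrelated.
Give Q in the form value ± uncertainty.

0.266 ± 0.0461

Since Q is a product/quotient, work with relative uncertainties:
  (-3·δu/u)² = (-3×0.00697)² = 0.000437;  (2·δr/r)² = (2×0.0633)² = 0.0160;  (2·δq/q)² = (2×0.0583)² = 0.0136
δQ/Q = √(0.0300) = 0.173
Q = 0.266, so δQ = 0.173 × 0.266 = 0.0461.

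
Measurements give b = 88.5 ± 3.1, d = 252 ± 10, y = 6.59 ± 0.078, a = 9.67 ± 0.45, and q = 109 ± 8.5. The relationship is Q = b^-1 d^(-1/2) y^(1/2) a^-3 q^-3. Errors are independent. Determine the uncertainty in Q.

Since Q is a product/quotient, work with relative uncertainties:
  (-1·δb/b)² = (-1×0.0350)² = 0.00123;  (−½·δd/d)² = (-0.5×0.0397)² = 0.000394;  (½·δy/y)² = (0.5×0.0118)² = 3.5e-05;  (-3·δa/a)² = (-3×0.0465)² = 0.0195;  (-3·δq/q)² = (-3×0.0780)² = 0.0547
δQ/Q = √(0.0759) = 0.275
Q = 1.56e-12, so δQ = 0.275 × 1.56e-12 = 4.3e-13.

4.3e-13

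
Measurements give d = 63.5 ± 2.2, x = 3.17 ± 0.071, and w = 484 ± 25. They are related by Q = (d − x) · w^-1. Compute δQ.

Let u = d − x = 60.3. δu = √(δd² + δx²) = √(4.84 + 0.00504) = 2.20, so δu/u = 0.0365.
Q is then a monomial in u, w:
δQ/Q = √((δu/u)² + (-1·δw/w)²) = √(0.00133 + 0.00267) = 0.0632
Q = 0.125, so δQ = 0.0632 × 0.125 = 0.00788.

0.00788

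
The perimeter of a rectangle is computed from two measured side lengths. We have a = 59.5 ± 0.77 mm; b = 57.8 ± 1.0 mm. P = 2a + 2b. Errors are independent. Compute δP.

2.52 mm

Each term contributes (cᵢ δxᵢ)² to (δP)²:
  (2·δa)² = 2.37;  (2·δb)² = 4.00
δP = √(6.37) = 2.52 mm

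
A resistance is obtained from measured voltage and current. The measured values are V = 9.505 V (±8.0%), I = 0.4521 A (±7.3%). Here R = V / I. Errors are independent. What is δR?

For a monomial R ∝ V, I^-1, fractional errors add in quadrature:
  (1·δV/V)² = (1×0.0800)² = 0.00640;  (-1·δI/I)² = (-1×0.0730)² = 0.00533
δR/R = √(0.0117) = 0.108
R = 21.02 Ω, so δR = 0.108 × 21.02 = 2.28 Ω.

2.28 Ω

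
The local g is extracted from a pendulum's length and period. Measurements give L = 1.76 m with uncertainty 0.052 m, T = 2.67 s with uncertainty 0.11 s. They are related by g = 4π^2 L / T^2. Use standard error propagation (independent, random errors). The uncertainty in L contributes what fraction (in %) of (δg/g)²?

11.4%

(δg/g)² = (1·δL/L)² + (-2·δT/T)²
  L term: (1×0.0295)² = 0.000873
  T term: (-2×0.0412)² = 0.00679
Total = 0.00766. Share from L = 0.000873/0.00766 = 0.114.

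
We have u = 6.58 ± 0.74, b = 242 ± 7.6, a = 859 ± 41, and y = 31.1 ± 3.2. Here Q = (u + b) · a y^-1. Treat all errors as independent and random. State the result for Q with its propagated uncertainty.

6870 ± 807

Let w = u + b = 249. δw = √(δu² + δb²) = √(0.548 + 57.8) = 7.64, so δw/w = 0.0307.
Q is then a monomial in w, a, y:
δQ/Q = √((δw/w)² + (1·δa/a)² + (-1·δy/y)²) = √(0.000944 + 0.00228 + 0.0106) = 0.118
Q = 6870, so δQ = 0.118 × 6870 = 807.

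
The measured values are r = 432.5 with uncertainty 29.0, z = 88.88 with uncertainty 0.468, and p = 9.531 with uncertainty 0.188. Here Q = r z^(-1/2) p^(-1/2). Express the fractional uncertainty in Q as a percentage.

For a monomial Q ∝ r, z^(-1/2), p^(-1/2), fractional errors add in quadrature:
  (1·δr/r)² = (1×0.0671)² = 0.00450;  (−½·δz/z)² = (-0.5×0.00527)² = 6.93e-06;  (−½·δp/p)² = (-0.5×0.0197)² = 9.73e-05
δQ/Q = √(0.00460) = 0.0678

6.78%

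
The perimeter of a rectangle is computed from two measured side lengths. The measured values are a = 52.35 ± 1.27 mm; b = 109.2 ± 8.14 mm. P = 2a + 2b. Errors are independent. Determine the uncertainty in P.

16.5 mm

Each term contributes (cᵢ δxᵢ)² to (δP)²:
  (2·δa)² = 6.45;  (2·δb)² = 265
δP = √(271) = 16.5 mm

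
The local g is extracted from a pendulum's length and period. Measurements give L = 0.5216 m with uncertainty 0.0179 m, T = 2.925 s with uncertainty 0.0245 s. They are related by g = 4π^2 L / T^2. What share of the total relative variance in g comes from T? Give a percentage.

(δg/g)² = (1·δL/L)² + (-2·δT/T)²
  L term: (1×0.0343)² = 0.00118
  T term: (-2×0.00838)² = 0.000281
Total = 0.00146. Share from T = 0.000281/0.00146 = 0.192.

19.2%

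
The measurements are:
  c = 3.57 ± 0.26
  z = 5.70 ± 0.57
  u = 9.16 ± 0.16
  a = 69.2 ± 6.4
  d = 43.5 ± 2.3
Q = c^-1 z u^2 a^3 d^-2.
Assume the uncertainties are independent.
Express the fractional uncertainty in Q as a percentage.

32.4%

Since Q is a product/quotient, work with relative uncertainties:
  (-1·δc/c)² = (-1×0.0728)² = 0.00530;  (1·δz/z)² = (1×0.100)² = 0.0100;  (2·δu/u)² = (2×0.0175)² = 0.00122;  (3·δa/a)² = (3×0.0925)² = 0.0770;  (-2·δd/d)² = (-2×0.0529)² = 0.0112
δQ/Q = √(0.105) = 0.324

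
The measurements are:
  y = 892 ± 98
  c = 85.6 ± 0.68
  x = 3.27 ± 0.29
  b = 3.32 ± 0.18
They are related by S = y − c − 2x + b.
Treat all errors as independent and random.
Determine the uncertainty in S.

Sums and differences: (δS)² = Σ (cᵢ δxᵢ)².
  (δy)² = 9600;  (δc)² = 0.462;  (2·δx)² = 0.336;  (δb)² = 0.0324
δS = √(9600) = 98.0

98.0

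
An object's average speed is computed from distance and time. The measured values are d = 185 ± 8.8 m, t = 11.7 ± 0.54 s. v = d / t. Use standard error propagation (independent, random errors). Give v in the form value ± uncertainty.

15.8 ± 1.05 m/s

Products/powers → add relative errors in quadrature, weighted by exponent:
  (1·δd/d)² = (1×0.0476)² = 0.00226;  (-1·δt/t)² = (-1×0.0462)² = 0.00213
δv/v = √(0.00439) = 0.0663
v = 15.8 m/s, so δv = 0.0663 × 15.8 = 1.05 m/s.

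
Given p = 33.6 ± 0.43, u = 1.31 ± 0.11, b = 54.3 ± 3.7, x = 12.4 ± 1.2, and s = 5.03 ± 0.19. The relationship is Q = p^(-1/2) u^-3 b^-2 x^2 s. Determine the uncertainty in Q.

0.00700

Each factor contributes (exponent × relative error)² to (δQ/Q)²:
  (−½·δp/p)² = (-0.5×0.0128)² = 4.09e-05;  (-3·δu/u)² = (-3×0.0840)² = 0.0635;  (-2·δb/b)² = (-2×0.0681)² = 0.0186;  (2·δx/x)² = (2×0.0968)² = 0.0375;  (1·δs/s)² = (1×0.0378)² = 0.00143
δQ/Q = √(0.121) = 0.348
Q = 0.0201, so δQ = 0.348 × 0.0201 = 0.00700.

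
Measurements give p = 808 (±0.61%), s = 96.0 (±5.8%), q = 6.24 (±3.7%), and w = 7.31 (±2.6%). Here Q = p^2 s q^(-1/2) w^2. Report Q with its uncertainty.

Each factor contributes (exponent × relative error)² to (δQ/Q)²:
  (2·δp/p)² = (2×0.00610)² = 0.000149;  (1·δs/s)² = (1×0.0580)² = 0.00336;  (−½·δq/q)² = (-0.5×0.0370)² = 0.000342;  (2·δw/w)² = (2×0.0260)² = 0.00270
δQ/Q = √(0.00656) = 0.0810
Q = 1.34e+09, so δQ = 0.0810 × 1.34e+09 = 1.09e+08.

(1.34 ± 0.109) × 10^9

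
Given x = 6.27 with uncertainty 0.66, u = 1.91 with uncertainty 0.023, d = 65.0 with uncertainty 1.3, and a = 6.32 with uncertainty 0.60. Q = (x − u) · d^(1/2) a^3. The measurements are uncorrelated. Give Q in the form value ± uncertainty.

8870 ± 2860

Let w = x − u = 4.36. δw = √(δx² + δu²) = √(0.436 + 0.000529) = 0.660, so δw/w = 0.151.
Q is then a monomial in w, d, a:
δQ/Q = √((δw/w)² + (½·δd/d)² + (3·δa/a)²) = √(0.0229 + 0.000100 + 0.0811) = 0.323
Q = 8870, so δQ = 0.323 × 8870 = 2860.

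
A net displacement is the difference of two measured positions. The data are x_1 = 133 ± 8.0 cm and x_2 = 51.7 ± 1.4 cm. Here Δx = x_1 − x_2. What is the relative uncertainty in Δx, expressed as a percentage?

9.99%

For a sum/difference, combine absolute errors in quadrature:
  (δx_1)² = 64.0;  (δx_2)² = 1.96
δΔx = √(66.0) = 8.12 cm
Δx = 81.3 cm, so δΔx/Δx = 8.12/81.3 = 0.0999.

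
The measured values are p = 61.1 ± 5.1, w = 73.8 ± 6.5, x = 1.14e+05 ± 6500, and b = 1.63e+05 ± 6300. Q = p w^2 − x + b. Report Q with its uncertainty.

Let h = p·w^2 = 3.33e+05. δh/h = √((1·δp/p)² + (2·δw/w)²) = √(0.00697 + 0.0310) = 0.195, so δh = 64900.
Q = h − x + b: δQ = √(δh² + δx² + δb²) = √(4.21e+09 + 4.22e+07 + 3.97e+07) = 65500
Q = 3.82e+05.

(3.82 ± 0.655) × 10^5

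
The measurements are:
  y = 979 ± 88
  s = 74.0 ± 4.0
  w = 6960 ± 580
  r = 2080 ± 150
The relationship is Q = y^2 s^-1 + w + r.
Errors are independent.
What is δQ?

Let p = y^2·s^-1 = 13000. δp/p = √((2·δy/y)² + (-1·δs/s)²) = √(0.0323 + 0.00292) = 0.188, so δp = 2430.
Q = p + w + r: δQ = √(δp² + δw² + δr²) = √(5.91e+06 + 3.36e+05 + 22500) = 2500

2500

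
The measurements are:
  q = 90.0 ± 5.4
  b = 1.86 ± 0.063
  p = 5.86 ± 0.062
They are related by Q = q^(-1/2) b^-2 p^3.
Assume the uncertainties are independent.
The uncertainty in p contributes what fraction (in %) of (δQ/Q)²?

(δQ/Q)² = (−½·δq/q)² + (-2·δb/b)² + (3·δp/p)²
  q term: (-0.5×0.0600)² = 0.000900
  b term: (-2×0.0339)² = 0.00459
  p term: (3×0.0106)² = 0.00101
Total = 0.00650. Share from p = 0.00101/0.00650 = 0.155.

15.5%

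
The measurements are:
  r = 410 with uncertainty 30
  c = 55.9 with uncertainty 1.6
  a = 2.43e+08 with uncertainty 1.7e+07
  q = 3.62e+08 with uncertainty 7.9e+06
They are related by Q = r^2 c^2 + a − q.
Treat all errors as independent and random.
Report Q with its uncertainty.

Let p = r^2·c^2 = 5.25e+08. δp/p = √((2·δr/r)² + (2·δc/c)²) = √(0.0214 + 0.00328) = 0.157, so δp = 8.25e+07.
Q = p + a − q: δQ = √(δp² + δa² + δq²) = √(6.81e+15 + 2.89e+14 + 6.24e+13) = 8.46e+07
Q = 4.06e+08.

(4.06 ± 0.846) × 10^8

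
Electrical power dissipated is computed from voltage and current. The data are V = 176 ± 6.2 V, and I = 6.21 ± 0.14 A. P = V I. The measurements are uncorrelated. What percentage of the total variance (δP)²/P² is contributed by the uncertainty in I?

29.1%

(δP/P)² = (1·δV/V)² + (1·δI/I)²
  V term: (1×0.0352)² = 0.00124
  I term: (1×0.0225)² = 0.000508
Total = 0.00175. Share from I = 0.000508/0.00175 = 0.291.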